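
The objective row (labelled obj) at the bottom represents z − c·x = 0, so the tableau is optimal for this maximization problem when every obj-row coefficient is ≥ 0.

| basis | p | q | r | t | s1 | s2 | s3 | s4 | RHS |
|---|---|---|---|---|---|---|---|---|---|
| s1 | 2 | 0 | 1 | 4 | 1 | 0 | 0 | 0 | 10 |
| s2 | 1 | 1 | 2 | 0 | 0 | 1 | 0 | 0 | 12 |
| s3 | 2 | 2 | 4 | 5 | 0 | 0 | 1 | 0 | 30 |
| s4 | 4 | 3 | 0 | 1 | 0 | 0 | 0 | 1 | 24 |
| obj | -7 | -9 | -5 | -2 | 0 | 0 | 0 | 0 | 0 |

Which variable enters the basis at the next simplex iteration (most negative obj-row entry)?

q

Negative obj-row entries: p: -7, q: -9, r: -5, t: -2.
The most negative is -9 in column q, so q enters.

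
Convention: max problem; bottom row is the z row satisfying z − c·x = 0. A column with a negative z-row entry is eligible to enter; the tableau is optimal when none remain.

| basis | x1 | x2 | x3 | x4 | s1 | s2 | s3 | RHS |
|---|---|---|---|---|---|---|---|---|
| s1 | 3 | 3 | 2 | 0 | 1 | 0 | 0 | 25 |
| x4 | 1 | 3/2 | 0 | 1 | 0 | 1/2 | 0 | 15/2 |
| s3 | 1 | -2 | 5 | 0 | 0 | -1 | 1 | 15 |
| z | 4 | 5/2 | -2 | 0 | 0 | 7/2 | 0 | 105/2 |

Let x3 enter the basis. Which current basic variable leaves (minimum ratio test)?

Column x3 entries and ratios — s1: 25/2 = 25/2; x4: 0 ≤ 0, skip; s3: 15/5 = 3.
Smallest ratio is 3 in the row of s3, so s3 leaves.

s3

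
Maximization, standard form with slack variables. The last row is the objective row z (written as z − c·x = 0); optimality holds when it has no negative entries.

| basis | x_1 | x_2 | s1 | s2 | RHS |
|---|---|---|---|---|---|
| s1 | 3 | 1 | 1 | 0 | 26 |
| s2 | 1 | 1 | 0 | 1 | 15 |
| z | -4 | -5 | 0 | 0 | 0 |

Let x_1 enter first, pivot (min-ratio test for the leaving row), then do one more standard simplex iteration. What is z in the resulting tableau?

139/2

Ratio test on column x_1 — row 1: 26/3 = 26/3; row 2: 15/1 = 15. Minimum is 26/3 at row 1 (s1 leaves); pivot element 3.
Pivot on row 1; the z-row RHS becomes 0 − (-4)·(26/3) = 104/3.
Next entering variable (most negative z-row entry -11/3): x_2.
Ratio test on column x_2 — row 1: (26/3)/(1/3) = 26; row 2: (19/3)/(2/3) = 19/2. Minimum is 19/2 at row 2 (s2 leaves); pivot element 2/3.
After the second pivot the z-row RHS is 104/3 − (-11/3)·(19/2) = 139/2.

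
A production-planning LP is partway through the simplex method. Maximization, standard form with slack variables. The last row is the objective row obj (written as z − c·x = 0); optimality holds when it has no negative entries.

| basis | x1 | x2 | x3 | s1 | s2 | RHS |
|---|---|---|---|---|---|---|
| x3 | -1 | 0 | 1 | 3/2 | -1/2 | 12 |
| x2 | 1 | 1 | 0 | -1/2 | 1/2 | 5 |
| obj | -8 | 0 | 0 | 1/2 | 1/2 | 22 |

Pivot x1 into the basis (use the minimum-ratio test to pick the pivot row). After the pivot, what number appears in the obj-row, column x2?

Ratio test on column x1 — row 1: entry -1 ≤ 0; row 2: 5/1 = 5. Minimum is 5 at row 2 (x2 leaves); pivot element 1.
Divide row 2 by 1; eliminate column x1 from the other rows.
obj-row update in column x2: 0 − (-8)·1 = 8.

8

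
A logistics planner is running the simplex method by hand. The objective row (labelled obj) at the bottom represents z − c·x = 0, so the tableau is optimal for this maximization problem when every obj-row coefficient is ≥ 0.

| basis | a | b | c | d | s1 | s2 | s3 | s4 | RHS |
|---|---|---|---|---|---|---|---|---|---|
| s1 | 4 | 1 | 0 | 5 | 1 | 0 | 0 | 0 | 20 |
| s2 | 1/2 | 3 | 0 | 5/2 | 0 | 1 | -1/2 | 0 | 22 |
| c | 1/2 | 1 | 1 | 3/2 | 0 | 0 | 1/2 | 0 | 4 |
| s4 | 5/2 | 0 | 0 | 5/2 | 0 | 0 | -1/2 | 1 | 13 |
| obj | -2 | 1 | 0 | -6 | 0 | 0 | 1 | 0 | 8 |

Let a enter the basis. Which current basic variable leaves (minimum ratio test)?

s1

Column a entries and ratios — s1: 20/4 = 5; s2: 22/(1/2) = 44; c: 4/(1/2) = 8; s4: 13/(5/2) = 26/5.
Smallest ratio is 5 in the row of s1, so s1 leaves.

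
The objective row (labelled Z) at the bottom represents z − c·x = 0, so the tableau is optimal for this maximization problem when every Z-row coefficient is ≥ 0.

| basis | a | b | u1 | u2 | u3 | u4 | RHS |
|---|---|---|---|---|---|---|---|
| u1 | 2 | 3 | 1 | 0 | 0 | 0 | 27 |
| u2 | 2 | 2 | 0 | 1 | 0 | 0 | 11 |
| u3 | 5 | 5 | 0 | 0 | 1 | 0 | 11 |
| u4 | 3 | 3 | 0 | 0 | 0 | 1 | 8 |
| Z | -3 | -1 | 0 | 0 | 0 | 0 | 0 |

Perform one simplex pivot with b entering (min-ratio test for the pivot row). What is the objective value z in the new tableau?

Ratio test on column b — row 1: 27/3 = 9; row 2: 11/2 = 11/2; row 3: 11/5 = 11/5; row 4: 8/3 = 8/3. Minimum is 11/5 at row 3 (u3 leaves); pivot element 5.
Pivot on row 3; the Z-row RHS becomes 0 − (-1)·(11/5) = 11/5.

11/5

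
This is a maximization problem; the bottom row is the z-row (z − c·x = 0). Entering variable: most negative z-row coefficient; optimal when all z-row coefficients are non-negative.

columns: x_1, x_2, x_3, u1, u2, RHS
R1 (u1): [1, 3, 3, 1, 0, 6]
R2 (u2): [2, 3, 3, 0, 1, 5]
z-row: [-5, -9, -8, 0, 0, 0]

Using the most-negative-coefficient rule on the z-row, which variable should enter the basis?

Negative z-row entries: x_1: -5, x_2: -9, x_3: -8.
The most negative is -9 in column x_2, so x_2 enters.

x_2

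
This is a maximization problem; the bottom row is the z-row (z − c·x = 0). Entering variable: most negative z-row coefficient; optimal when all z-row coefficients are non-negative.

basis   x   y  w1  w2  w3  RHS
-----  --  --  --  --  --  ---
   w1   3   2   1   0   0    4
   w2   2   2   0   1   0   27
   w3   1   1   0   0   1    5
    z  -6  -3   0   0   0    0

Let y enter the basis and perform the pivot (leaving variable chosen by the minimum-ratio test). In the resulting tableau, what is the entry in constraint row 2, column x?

Ratio test on column y — row 1: 4/2 = 2; row 2: 27/2 = 27/2; row 3: 5/1 = 5. Minimum is 2 at row 1 (w1 leaves); pivot element 2.
Divide row 1 by 2; eliminate column y from the other rows.
Row 2 update in column x: 2 − 2·(3/2) = -1.

-1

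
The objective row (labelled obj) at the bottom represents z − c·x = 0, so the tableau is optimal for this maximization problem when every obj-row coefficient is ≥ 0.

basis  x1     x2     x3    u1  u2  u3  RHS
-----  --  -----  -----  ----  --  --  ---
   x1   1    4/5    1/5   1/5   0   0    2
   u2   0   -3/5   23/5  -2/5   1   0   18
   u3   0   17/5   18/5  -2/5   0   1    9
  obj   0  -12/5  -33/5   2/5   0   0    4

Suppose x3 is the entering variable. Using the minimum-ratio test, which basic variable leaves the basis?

Column x3 entries and ratios — x1: 2/(1/5) = 10; u2: 18/(23/5) = 90/23; u3: 9/(18/5) = 5/2.
Smallest ratio is 5/2 in the row of u3, so u3 leaves.

u3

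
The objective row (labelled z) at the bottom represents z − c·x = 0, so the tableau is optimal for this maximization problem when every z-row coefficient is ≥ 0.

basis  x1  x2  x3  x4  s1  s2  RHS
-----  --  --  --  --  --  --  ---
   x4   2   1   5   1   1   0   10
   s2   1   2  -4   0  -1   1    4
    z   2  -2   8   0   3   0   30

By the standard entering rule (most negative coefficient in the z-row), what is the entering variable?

x2

Negative z-row entries: x2: -2.
The most negative is -2 in column x2, so x2 enters.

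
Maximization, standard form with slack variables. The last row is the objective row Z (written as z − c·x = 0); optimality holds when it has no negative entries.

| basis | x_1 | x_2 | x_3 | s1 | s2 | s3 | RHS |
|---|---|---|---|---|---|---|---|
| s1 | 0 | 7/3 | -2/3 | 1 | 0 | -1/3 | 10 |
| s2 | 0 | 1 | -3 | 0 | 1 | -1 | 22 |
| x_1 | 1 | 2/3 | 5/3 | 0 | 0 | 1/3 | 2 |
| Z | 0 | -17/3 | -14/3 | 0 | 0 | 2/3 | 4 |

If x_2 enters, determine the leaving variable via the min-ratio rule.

Column x_2 entries and ratios — s1: 10/(7/3) = 30/7; s2: 22/1 = 22; x_1: 2/(2/3) = 3.
Smallest ratio is 3 in the row of x_1, so x_1 leaves.

x_1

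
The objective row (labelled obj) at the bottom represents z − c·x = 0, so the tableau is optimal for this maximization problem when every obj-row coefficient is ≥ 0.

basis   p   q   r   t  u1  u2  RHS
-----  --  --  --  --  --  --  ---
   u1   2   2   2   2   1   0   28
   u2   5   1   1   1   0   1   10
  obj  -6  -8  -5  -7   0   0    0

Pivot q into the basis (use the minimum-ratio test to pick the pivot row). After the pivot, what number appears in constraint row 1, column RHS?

Ratio test on column q — row 1: 28/2 = 14; row 2: 10/1 = 10. Minimum is 10 at row 2 (u2 leaves); pivot element 1.
Divide row 2 by 1; eliminate column q from the other rows.
Row 1 update in column RHS: 28 − 2·10 = 8.

8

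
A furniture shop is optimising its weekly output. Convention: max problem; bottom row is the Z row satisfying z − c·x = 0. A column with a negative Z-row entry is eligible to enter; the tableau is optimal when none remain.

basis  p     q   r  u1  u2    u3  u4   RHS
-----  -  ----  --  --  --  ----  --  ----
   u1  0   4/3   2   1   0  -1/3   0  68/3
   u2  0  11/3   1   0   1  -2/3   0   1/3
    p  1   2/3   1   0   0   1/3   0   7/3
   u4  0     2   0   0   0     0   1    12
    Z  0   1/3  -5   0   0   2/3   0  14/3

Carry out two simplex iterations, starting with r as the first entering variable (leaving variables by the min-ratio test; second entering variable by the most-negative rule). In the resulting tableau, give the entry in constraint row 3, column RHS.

2

Ratio test on column r — row 1: (68/3)/2 = 34/3; row 2: (1/3)/1 = 1/3; row 3: (7/3)/1 = 7/3; row 4: entry 0 ≤ 0. Minimum is 1/3 at row 2 (u2 leaves); pivot element 1.
Divide row 2 by 1; eliminate column r from the other rows.
Second iteration: most negative Z-row entry is -8/3 in column u3, so u3 enters.
Ratio test on column u3 — row 1: 22/1 = 22; row 2: entry -2/3 ≤ 0; row 3: 2/1 = 2; row 4: entry 0 ≤ 0. Minimum is 2 at row 3 (p leaves); pivot element 1.
Divide row 3 by 1; eliminate column u3 from the other rows.
After both pivots, the entry at constraint row 3, column RHS is 2.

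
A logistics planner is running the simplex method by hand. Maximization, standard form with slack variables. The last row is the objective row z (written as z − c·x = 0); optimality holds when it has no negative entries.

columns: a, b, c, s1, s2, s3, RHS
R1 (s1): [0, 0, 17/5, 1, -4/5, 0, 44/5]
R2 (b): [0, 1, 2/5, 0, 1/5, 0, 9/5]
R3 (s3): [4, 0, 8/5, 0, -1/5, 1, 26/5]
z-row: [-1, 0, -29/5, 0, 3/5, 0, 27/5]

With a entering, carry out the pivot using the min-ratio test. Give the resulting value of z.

67/10

Ratio test on column a — row 1: entry 0 ≤ 0; row 2: entry 0 ≤ 0; row 3: (26/5)/4 = 13/10. Minimum is 13/10 at row 3 (s3 leaves); pivot element 4.
Pivot on row 3; the z-row RHS becomes 27/5 − (-1)·(13/10) = 67/10.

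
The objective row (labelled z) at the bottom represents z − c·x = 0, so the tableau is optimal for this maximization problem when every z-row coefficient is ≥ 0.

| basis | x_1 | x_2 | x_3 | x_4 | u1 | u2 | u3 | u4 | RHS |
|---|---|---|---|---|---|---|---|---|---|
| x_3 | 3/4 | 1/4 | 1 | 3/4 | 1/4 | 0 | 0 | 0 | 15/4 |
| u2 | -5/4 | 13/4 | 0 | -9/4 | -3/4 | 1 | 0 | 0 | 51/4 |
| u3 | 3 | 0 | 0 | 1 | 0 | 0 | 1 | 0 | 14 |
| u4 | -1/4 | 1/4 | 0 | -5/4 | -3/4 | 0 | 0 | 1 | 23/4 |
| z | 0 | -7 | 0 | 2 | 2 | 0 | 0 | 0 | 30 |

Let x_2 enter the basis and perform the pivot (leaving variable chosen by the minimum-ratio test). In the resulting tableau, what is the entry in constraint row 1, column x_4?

Ratio test on column x_2 — row 1: (15/4)/(1/4) = 15; row 2: (51/4)/(13/4) = 51/13; row 3: entry 0 ≤ 0; row 4: (23/4)/(1/4) = 23. Minimum is 51/13 at row 2 (u2 leaves); pivot element 13/4.
Divide row 2 by 13/4; eliminate column x_2 from the other rows.
Row 1 update in column x_4: 3/4 − (1/4)·(-9/13) = 12/13.

12/13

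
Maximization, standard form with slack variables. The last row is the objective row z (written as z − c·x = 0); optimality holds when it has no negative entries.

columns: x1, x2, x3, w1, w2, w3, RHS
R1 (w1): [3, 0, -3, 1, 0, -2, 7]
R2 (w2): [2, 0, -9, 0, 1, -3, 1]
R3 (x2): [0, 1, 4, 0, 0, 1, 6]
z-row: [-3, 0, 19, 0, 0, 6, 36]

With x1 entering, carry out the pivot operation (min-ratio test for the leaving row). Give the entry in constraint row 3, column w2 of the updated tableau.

0

Ratio test on column x1 — row 1: 7/3 = 7/3; row 2: 1/2 = 1/2; row 3: entry 0 ≤ 0. Minimum is 1/2 at row 2 (w2 leaves); pivot element 2.
Divide row 2 by 2; eliminate column x1 from the other rows.
Row 3 update in column w2: 0 − 0·(1/2) = 0.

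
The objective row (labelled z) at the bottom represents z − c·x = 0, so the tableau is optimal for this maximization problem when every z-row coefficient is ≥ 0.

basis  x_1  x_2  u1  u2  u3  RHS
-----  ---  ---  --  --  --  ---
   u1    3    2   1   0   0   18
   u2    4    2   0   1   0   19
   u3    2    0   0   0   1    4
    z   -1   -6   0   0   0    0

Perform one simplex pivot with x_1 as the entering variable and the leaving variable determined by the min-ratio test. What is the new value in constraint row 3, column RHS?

Ratio test on column x_1 — row 1: 18/3 = 6; row 2: 19/4 = 19/4; row 3: 4/2 = 2. Minimum is 2 at row 3 (u3 leaves); pivot element 2.
Divide row 3 by 2; eliminate column x_1 from the other rows.
In the new row 3, the RHS entry is the old entry divided by the pivot: 4/2 = 2.

2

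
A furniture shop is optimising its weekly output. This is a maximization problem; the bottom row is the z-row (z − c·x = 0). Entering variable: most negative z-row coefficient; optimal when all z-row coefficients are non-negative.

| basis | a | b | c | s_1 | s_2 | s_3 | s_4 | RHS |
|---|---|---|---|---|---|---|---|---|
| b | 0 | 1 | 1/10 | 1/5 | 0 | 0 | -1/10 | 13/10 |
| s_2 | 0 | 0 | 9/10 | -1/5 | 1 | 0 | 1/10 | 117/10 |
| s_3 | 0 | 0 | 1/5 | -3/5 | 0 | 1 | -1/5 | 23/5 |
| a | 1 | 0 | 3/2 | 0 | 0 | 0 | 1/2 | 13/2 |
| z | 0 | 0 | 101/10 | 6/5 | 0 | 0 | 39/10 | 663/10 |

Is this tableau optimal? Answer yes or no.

yes

Every z-row coefficient is ≥ 0, so the tableau is optimal.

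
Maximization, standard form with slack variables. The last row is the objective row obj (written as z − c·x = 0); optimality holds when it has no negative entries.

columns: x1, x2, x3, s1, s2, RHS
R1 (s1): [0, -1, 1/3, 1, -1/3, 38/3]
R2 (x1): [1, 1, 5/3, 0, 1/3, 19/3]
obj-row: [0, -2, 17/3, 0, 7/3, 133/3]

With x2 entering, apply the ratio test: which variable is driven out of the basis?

Column x2 entries and ratios — s1: -1 ≤ 0, skip; x1: (19/3)/1 = 19/3.
Smallest ratio is 19/3 in the row of x1, so x1 leaves.

x1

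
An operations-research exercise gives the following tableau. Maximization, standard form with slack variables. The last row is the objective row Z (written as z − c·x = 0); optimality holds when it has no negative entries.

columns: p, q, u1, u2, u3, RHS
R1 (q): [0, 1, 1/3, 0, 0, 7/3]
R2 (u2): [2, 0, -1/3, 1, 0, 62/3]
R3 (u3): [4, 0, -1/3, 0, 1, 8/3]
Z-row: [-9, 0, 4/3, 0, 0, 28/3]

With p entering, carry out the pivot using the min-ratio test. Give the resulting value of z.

46/3

Ratio test on column p — row 1: entry 0 ≤ 0; row 2: (62/3)/2 = 31/3; row 3: (8/3)/4 = 2/3. Minimum is 2/3 at row 3 (u3 leaves); pivot element 4.
Pivot on row 3; the Z-row RHS becomes 28/3 − (-9)·(2/3) = 46/3.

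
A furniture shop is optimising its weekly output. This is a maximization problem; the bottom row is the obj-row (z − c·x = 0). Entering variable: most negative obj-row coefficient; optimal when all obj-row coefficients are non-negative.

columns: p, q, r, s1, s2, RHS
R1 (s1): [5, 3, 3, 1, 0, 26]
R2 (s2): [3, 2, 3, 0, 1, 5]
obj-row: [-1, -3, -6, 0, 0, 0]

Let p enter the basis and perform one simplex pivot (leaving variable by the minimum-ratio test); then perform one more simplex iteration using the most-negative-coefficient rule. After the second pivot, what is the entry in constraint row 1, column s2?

-1

Ratio test on column p — row 1: 26/5 = 26/5; row 2: 5/3 = 5/3. Minimum is 5/3 at row 2 (s2 leaves); pivot element 3.
Divide row 2 by 3; eliminate column p from the other rows.
Second iteration: most negative obj-row entry is -5 in column r, so r enters.
Ratio test on column r — row 1: entry -2 ≤ 0; row 2: (5/3)/1 = 5/3. Minimum is 5/3 at row 2 (p leaves); pivot element 1.
Divide row 2 by 1; eliminate column r from the other rows.
After both pivots, the entry at constraint row 1, column s2 is -1.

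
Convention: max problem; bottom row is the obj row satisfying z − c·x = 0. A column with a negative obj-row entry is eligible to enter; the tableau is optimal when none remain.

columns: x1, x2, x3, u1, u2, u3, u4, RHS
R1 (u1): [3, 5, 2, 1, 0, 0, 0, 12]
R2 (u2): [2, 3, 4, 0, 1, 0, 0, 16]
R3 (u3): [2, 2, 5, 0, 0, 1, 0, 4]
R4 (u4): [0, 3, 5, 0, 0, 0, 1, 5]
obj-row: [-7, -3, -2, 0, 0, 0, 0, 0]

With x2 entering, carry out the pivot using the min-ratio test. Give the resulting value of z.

Ratio test on column x2 — row 1: 12/5 = 12/5; row 2: 16/3 = 16/3; row 3: 4/2 = 2; row 4: 5/3 = 5/3. Minimum is 5/3 at row 4 (u4 leaves); pivot element 3.
Pivot on row 4; the obj-row RHS becomes 0 − (-3)·(5/3) = 5.

5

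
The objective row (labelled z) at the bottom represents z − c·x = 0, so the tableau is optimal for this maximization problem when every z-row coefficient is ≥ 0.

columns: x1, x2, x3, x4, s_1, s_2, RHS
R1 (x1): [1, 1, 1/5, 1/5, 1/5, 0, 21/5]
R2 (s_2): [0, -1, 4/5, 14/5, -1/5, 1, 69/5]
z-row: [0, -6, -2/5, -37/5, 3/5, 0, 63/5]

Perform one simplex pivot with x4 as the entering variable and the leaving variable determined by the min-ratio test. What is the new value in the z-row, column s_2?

Ratio test on column x4 — row 1: (21/5)/(1/5) = 21; row 2: (69/5)/(14/5) = 69/14. Minimum is 69/14 at row 2 (s_2 leaves); pivot element 14/5.
Divide row 2 by 14/5; eliminate column x4 from the other rows.
z-row update in column s_2: 0 − (-37/5)·(5/14) = 37/14.

37/14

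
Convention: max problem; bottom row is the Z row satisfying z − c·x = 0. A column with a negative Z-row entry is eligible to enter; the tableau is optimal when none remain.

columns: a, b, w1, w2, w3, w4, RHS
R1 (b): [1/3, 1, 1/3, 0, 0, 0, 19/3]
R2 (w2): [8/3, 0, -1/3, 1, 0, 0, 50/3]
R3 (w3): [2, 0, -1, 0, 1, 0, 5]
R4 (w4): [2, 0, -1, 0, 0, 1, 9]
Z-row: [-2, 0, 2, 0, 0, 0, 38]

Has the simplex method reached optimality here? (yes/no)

The Z-row has a negative entry -2 in column a, so it is not optimal.

no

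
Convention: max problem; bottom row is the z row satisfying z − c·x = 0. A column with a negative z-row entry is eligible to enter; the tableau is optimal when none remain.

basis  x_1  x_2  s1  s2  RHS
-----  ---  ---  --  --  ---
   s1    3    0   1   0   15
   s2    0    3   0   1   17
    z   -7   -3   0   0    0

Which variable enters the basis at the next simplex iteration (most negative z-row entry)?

x_1

Negative z-row entries: x_1: -7, x_2: -3.
The most negative is -7 in column x_1, so x_1 enters.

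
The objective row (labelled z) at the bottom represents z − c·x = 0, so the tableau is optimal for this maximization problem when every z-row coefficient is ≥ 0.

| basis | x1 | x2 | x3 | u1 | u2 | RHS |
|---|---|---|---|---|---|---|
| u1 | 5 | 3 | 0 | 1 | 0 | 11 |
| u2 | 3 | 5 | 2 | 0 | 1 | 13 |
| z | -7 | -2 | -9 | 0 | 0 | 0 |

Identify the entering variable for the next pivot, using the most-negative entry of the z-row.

Negative z-row entries: x1: -7, x2: -2, x3: -9.
The most negative is -9 in column x3, so x3 enters.

x3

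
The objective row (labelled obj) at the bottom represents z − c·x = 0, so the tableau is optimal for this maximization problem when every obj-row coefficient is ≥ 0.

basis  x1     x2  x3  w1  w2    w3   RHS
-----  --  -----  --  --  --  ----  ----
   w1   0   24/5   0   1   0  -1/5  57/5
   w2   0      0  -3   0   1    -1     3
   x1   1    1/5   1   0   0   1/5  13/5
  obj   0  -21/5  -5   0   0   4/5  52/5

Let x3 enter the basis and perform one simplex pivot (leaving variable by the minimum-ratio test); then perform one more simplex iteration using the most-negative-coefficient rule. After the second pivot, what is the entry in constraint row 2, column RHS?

75/8

Ratio test on column x3 — row 1: entry 0 ≤ 0; row 2: entry -3 ≤ 0; row 3: (13/5)/1 = 13/5. Minimum is 13/5 at row 3 (x1 leaves); pivot element 1.
Divide row 3 by 1; eliminate column x3 from the other rows.
Second iteration: most negative obj-row entry is -16/5 in column x2, so x2 enters.
Ratio test on column x2 — row 1: (57/5)/(24/5) = 19/8; row 2: (54/5)/(3/5) = 18; row 3: (13/5)/(1/5) = 13. Minimum is 19/8 at row 1 (w1 leaves); pivot element 24/5.
Divide row 1 by 24/5; eliminate column x2 from the other rows.
After both pivots, the entry at constraint row 2, column RHS is 75/8.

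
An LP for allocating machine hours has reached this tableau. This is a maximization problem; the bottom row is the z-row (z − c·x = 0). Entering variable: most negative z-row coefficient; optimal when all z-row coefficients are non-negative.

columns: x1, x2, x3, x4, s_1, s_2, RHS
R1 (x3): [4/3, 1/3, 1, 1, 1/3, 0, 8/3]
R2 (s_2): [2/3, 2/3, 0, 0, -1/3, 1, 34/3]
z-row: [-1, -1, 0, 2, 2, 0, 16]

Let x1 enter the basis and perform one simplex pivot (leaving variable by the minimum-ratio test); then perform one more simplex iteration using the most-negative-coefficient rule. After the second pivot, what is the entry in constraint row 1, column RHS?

Ratio test on column x1 — row 1: (8/3)/(4/3) = 2; row 2: (34/3)/(2/3) = 17. Minimum is 2 at row 1 (x3 leaves); pivot element 4/3.
Divide row 1 by 4/3; eliminate column x1 from the other rows.
Second iteration: most negative z-row entry is -3/4 in column x2, so x2 enters.
Ratio test on column x2 — row 1: 2/(1/4) = 8; row 2: 10/(1/2) = 20. Minimum is 8 at row 1 (x1 leaves); pivot element 1/4.
Divide row 1 by 1/4; eliminate column x2 from the other rows.
After both pivots, the entry at constraint row 1, column RHS is 8.

8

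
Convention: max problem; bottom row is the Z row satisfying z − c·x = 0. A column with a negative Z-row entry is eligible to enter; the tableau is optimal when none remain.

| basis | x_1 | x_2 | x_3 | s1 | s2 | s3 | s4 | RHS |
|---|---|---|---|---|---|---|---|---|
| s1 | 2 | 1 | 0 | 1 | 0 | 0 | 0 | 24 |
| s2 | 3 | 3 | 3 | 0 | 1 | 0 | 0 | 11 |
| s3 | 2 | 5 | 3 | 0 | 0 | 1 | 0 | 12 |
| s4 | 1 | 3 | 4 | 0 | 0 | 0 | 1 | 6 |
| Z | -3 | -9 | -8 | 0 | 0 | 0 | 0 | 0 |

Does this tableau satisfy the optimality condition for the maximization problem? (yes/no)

no

The Z-row has a negative entry -9 in column x_2, so it is not optimal.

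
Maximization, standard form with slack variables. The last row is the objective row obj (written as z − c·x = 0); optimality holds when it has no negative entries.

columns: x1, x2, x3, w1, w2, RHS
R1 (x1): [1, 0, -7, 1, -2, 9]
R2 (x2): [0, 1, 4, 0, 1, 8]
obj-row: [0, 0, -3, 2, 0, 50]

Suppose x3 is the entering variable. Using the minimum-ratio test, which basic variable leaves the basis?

x2

Column x3 entries and ratios — x1: -7 ≤ 0, skip; x2: 8/4 = 2.
Smallest ratio is 2 in the row of x2, so x2 leaves.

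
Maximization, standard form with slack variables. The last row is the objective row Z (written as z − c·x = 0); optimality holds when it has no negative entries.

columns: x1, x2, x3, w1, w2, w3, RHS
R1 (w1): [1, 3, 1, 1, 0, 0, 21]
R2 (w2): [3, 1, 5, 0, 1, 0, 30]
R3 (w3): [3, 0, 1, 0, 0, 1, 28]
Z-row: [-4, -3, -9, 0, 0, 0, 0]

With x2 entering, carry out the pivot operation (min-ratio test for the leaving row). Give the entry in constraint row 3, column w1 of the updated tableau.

0

Ratio test on column x2 — row 1: 21/3 = 7; row 2: 30/1 = 30; row 3: entry 0 ≤ 0. Minimum is 7 at row 1 (w1 leaves); pivot element 3.
Divide row 1 by 3; eliminate column x2 from the other rows.
Row 3 update in column w1: 0 − 0·(1/3) = 0.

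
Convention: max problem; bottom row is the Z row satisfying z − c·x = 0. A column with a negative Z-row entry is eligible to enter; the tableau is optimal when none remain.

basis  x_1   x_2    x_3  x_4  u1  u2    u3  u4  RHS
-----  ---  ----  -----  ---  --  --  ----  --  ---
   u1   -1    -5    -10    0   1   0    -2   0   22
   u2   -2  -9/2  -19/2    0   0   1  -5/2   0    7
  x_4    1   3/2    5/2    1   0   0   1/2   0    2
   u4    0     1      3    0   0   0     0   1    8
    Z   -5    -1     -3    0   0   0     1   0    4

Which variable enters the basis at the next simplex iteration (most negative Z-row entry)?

Negative Z-row entries: x_1: -5, x_2: -1, x_3: -3.
The most negative is -5 in column x_1, so x_1 enters.

x_1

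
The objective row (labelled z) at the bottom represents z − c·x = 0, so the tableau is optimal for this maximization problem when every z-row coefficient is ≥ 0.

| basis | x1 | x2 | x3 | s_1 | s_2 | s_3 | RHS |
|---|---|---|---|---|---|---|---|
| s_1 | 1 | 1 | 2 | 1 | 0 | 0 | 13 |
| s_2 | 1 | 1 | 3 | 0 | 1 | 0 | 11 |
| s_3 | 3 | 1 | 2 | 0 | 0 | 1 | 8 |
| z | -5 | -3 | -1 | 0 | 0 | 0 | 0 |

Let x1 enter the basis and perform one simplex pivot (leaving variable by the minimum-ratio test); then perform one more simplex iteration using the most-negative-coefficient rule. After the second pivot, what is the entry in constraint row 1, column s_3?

Ratio test on column x1 — row 1: 13/1 = 13; row 2: 11/1 = 11; row 3: 8/3 = 8/3. Minimum is 8/3 at row 3 (s_3 leaves); pivot element 3.
Divide row 3 by 3; eliminate column x1 from the other rows.
Second iteration: most negative z-row entry is -4/3 in column x2, so x2 enters.
Ratio test on column x2 — row 1: (31/3)/(2/3) = 31/2; row 2: (25/3)/(2/3) = 25/2; row 3: (8/3)/(1/3) = 8. Minimum is 8 at row 3 (x1 leaves); pivot element 1/3.
Divide row 3 by 1/3; eliminate column x2 from the other rows.
After both pivots, the entry at constraint row 1, column s_3 is -1.

-1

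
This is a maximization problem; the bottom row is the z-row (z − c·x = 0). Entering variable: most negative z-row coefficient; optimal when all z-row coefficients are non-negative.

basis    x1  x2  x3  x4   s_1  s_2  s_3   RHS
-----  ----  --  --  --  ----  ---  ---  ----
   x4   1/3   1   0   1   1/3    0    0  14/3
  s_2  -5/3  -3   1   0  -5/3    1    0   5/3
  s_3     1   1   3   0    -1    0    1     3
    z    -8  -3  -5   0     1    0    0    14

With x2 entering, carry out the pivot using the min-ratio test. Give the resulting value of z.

23

Ratio test on column x2 — row 1: (14/3)/1 = 14/3; row 2: entry -3 ≤ 0; row 3: 3/1 = 3. Minimum is 3 at row 3 (s_3 leaves); pivot element 1.
Pivot on row 3; the z-row RHS becomes 14 − (-3)·3 = 23.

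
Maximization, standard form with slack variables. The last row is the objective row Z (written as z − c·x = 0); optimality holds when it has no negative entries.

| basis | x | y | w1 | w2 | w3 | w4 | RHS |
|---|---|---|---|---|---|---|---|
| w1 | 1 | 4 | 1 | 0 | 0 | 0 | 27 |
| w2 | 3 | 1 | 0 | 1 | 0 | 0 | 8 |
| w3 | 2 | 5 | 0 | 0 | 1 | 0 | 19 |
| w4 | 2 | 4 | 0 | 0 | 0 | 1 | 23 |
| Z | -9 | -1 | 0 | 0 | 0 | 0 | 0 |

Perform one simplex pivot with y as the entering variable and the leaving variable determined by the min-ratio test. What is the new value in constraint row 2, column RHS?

Ratio test on column y — row 1: 27/4 = 27/4; row 2: 8/1 = 8; row 3: 19/5 = 19/5; row 4: 23/4 = 23/4. Minimum is 19/5 at row 3 (w3 leaves); pivot element 5.
Divide row 3 by 5; eliminate column y from the other rows.
Row 2 update in column RHS: 8 − 1·(19/5) = 21/5.

21/5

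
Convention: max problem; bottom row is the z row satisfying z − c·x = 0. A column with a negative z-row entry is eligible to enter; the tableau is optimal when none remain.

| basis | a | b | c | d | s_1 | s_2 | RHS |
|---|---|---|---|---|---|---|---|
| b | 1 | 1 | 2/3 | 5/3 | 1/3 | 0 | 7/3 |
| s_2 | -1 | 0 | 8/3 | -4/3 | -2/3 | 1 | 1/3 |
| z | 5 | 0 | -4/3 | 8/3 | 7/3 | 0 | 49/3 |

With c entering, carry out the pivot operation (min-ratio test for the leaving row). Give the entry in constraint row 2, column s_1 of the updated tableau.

-1/4

Ratio test on column c — row 1: (7/3)/(2/3) = 7/2; row 2: (1/3)/(8/3) = 1/8. Minimum is 1/8 at row 2 (s_2 leaves); pivot element 8/3.
Divide row 2 by 8/3; eliminate column c from the other rows.
In the new row 2, the s_1 entry is the old entry divided by the pivot: (-2/3)/(8/3) = -1/4.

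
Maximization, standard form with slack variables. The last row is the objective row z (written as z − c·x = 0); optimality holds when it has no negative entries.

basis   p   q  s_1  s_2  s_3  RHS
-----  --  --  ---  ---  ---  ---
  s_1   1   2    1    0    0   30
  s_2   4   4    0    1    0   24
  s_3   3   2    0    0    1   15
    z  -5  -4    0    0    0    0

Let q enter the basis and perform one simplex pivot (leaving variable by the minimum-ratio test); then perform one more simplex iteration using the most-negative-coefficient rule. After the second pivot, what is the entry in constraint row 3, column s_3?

Ratio test on column q — row 1: 30/2 = 15; row 2: 24/4 = 6; row 3: 15/2 = 15/2. Minimum is 6 at row 2 (s_2 leaves); pivot element 4.
Divide row 2 by 4; eliminate column q from the other rows.
Second iteration: most negative z-row entry is -1 in column p, so p enters.
Ratio test on column p — row 1: entry -1 ≤ 0; row 2: 6/1 = 6; row 3: 3/1 = 3. Minimum is 3 at row 3 (s_3 leaves); pivot element 1.
Divide row 3 by 1; eliminate column p from the other rows.
After both pivots, the entry at constraint row 3, column s_3 is 1.

1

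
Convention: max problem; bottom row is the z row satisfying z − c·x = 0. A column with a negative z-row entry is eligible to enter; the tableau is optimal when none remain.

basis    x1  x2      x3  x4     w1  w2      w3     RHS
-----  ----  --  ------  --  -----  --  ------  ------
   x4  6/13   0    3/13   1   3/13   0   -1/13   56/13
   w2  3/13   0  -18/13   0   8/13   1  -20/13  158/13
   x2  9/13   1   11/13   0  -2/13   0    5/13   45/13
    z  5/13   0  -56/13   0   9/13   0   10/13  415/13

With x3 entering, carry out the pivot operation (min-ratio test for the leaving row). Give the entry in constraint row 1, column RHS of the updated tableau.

37/11

Ratio test on column x3 — row 1: (56/13)/(3/13) = 56/3; row 2: entry -18/13 ≤ 0; row 3: (45/13)/(11/13) = 45/11. Minimum is 45/11 at row 3 (x2 leaves); pivot element 11/13.
Divide row 3 by 11/13; eliminate column x3 from the other rows.
Row 1 update in column RHS: 56/13 − (3/13)·(45/11) = 37/11.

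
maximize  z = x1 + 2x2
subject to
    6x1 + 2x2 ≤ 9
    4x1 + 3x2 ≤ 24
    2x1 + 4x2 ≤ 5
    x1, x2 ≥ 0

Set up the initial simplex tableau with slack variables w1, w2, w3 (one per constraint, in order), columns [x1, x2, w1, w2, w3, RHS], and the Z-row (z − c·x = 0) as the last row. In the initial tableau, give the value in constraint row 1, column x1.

6

Constraint 1 has coefficient 6 on x1.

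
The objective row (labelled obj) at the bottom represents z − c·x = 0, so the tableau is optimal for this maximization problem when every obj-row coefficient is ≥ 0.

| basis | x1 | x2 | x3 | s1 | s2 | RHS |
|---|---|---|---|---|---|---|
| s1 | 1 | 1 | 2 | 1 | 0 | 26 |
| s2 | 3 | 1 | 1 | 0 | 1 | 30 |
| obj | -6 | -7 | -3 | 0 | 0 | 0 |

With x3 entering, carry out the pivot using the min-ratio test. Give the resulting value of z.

Ratio test on column x3 — row 1: 26/2 = 13; row 2: 30/1 = 30. Minimum is 13 at row 1 (s1 leaves); pivot element 2.
Pivot on row 1; the obj-row RHS becomes 0 − (-3)·13 = 39.

39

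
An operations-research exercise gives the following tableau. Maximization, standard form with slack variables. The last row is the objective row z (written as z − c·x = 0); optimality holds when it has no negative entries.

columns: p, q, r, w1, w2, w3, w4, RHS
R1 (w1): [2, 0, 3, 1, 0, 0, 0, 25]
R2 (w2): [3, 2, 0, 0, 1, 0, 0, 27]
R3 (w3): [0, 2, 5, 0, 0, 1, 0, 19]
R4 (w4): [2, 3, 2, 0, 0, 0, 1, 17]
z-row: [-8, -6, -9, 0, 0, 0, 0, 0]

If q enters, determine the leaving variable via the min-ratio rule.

Column q entries and ratios — w1: 0 ≤ 0, skip; w2: 27/2 = 27/2; w3: 19/2 = 19/2; w4: 17/3 = 17/3.
Smallest ratio is 17/3 in the row of w4, so w4 leaves.

w4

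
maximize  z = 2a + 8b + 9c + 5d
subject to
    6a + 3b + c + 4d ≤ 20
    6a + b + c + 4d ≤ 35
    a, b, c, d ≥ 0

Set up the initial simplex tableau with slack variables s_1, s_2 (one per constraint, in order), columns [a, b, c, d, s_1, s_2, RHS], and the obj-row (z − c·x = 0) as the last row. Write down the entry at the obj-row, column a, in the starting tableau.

-2

The obj-row carries the negated objective coefficients: the a entry is -2.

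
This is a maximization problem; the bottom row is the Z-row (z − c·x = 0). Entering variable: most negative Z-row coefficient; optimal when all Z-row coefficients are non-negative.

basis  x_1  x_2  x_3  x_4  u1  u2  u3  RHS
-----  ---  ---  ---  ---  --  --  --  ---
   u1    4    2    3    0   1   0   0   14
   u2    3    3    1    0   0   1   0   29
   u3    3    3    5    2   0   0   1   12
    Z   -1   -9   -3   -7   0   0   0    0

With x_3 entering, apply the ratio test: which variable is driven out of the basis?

u3

Column x_3 entries and ratios — u1: 14/3 = 14/3; u2: 29/1 = 29; u3: 12/5 = 12/5.
Smallest ratio is 12/5 in the row of u3, so u3 leaves.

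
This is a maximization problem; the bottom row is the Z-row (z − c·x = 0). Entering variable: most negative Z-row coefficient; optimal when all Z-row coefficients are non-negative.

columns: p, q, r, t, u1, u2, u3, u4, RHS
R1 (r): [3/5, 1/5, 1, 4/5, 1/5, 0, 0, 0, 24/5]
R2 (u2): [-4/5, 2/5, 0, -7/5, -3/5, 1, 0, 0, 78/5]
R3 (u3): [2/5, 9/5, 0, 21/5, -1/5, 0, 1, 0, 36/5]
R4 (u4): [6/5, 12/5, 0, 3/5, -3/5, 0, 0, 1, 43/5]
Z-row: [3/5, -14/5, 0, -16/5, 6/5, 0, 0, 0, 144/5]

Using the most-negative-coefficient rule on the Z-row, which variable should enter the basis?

t

Negative Z-row entries: q: -14/5, t: -16/5.
The most negative is -16/5 in column t, so t enters.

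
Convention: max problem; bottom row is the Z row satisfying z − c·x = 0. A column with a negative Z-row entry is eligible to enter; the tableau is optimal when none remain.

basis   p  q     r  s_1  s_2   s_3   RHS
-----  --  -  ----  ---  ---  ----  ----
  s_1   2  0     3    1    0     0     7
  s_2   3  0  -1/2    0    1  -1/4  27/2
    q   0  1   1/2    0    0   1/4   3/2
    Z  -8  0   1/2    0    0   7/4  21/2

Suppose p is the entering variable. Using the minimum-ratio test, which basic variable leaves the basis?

Column p entries and ratios — s_1: 7/2 = 7/2; s_2: (27/2)/3 = 9/2; q: 0 ≤ 0, skip.
Smallest ratio is 7/2 in the row of s_1, so s_1 leaves.

s_1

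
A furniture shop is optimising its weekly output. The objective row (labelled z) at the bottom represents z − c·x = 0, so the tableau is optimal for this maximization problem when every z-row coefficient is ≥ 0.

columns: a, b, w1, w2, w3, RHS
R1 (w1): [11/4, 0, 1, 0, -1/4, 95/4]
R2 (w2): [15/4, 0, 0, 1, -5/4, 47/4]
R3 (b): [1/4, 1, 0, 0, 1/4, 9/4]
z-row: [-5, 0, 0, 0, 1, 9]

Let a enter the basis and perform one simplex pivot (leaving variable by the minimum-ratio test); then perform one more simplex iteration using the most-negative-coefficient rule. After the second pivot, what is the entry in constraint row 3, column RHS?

22/5

Ratio test on column a — row 1: (95/4)/(11/4) = 95/11; row 2: (47/4)/(15/4) = 47/15; row 3: (9/4)/(1/4) = 9. Minimum is 47/15 at row 2 (w2 leaves); pivot element 15/4.
Divide row 2 by 15/4; eliminate column a from the other rows.
Second iteration: most negative z-row entry is -2/3 in column w3, so w3 enters.
Ratio test on column w3 — row 1: (227/15)/(2/3) = 227/10; row 2: entry -1/3 ≤ 0; row 3: (22/15)/(1/3) = 22/5. Minimum is 22/5 at row 3 (b leaves); pivot element 1/3.
Divide row 3 by 1/3; eliminate column w3 from the other rows.
After both pivots, the entry at constraint row 3, column RHS is 22/5.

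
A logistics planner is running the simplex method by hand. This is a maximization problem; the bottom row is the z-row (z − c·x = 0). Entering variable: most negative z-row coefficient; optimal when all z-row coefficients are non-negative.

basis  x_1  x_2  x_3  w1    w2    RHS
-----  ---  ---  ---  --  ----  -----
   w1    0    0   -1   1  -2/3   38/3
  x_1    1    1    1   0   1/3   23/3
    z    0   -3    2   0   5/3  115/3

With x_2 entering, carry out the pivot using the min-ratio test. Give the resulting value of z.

Ratio test on column x_2 — row 1: entry 0 ≤ 0; row 2: (23/3)/1 = 23/3. Minimum is 23/3 at row 2 (x_1 leaves); pivot element 1.
Pivot on row 2; the z-row RHS becomes 115/3 − (-3)·(23/3) = 184/3.

184/3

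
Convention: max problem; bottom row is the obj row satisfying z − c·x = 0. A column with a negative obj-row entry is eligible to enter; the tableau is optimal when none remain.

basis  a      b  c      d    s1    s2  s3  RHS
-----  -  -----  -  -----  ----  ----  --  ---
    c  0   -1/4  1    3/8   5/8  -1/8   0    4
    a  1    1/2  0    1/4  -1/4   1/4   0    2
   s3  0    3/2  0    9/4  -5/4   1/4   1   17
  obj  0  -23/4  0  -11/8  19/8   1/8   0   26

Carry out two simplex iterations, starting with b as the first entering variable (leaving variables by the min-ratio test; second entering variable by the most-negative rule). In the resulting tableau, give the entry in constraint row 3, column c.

1

Ratio test on column b — row 1: entry -1/4 ≤ 0; row 2: 2/(1/2) = 4; row 3: 17/(3/2) = 34/3. Minimum is 4 at row 2 (a leaves); pivot element 1/2.
Divide row 2 by 1/2; eliminate column b from the other rows.
Second iteration: most negative obj-row entry is -1/2 in column s1, so s1 enters.
Ratio test on column s1 — row 1: 5/(1/2) = 10; row 2: entry -1/2 ≤ 0; row 3: entry -1/2 ≤ 0. Minimum is 10 at row 1 (c leaves); pivot element 1/2.
Divide row 1 by 1/2; eliminate column s1 from the other rows.
After both pivots, the entry at constraint row 3, column c is 1.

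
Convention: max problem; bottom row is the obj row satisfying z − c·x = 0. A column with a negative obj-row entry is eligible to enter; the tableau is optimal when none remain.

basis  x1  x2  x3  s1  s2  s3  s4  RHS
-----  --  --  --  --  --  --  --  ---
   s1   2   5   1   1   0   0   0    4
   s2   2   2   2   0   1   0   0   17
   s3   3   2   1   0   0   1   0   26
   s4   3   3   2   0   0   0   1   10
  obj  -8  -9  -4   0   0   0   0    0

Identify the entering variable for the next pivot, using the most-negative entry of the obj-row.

x2

Negative obj-row entries: x1: -8, x2: -9, x3: -4.
The most negative is -9 in column x2, so x2 enters.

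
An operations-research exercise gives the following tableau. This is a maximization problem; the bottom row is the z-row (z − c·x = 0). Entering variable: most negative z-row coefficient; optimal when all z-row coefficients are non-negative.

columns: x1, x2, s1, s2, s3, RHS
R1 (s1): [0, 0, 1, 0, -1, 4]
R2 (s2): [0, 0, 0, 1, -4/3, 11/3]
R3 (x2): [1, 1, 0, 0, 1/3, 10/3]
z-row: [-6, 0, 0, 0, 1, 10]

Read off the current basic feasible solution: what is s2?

s2 is basic (row 2); its value is the RHS of that row, 11/3.

11/3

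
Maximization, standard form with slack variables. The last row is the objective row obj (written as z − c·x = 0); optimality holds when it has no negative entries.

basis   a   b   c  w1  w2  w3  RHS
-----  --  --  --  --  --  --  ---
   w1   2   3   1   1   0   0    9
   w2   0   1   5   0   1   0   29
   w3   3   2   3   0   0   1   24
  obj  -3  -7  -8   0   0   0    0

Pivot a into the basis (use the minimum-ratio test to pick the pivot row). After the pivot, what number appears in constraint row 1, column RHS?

Ratio test on column a — row 1: 9/2 = 9/2; row 2: entry 0 ≤ 0; row 3: 24/3 = 8. Minimum is 9/2 at row 1 (w1 leaves); pivot element 2.
Divide row 1 by 2; eliminate column a from the other rows.
In the new row 1, the RHS entry is the old entry divided by the pivot: 9/2 = 9/2.

9/2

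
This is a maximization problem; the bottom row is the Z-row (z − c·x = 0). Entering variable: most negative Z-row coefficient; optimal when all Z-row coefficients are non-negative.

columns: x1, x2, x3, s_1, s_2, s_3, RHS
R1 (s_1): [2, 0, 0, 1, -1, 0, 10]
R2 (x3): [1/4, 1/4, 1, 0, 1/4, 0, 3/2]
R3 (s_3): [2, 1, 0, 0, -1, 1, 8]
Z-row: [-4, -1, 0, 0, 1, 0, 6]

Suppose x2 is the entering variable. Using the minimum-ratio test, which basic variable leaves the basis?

x3

Column x2 entries and ratios — s_1: 0 ≤ 0, skip; x3: (3/2)/(1/4) = 6; s_3: 8/1 = 8.
Smallest ratio is 6 in the row of x3, so x3 leaves.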